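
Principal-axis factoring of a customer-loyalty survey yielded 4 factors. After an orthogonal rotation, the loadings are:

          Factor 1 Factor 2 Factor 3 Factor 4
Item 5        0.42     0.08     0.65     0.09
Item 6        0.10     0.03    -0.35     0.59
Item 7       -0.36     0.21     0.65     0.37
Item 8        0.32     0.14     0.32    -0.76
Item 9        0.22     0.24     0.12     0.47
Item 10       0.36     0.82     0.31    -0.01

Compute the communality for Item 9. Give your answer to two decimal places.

0.34

h² = 0.22² + 0.24² + 0.12² + 0.47² = 0.0484 + 0.0576 + 0.0144 + 0.2209 = 0.3413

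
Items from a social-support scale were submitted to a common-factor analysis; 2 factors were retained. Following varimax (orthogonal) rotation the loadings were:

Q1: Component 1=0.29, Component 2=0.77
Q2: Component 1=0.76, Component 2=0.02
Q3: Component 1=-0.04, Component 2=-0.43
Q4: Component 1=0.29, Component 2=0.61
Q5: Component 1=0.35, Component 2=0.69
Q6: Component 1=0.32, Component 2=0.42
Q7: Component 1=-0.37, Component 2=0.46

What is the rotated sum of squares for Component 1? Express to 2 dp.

1.11

SS loadings for Component 1 = 0.29² + 0.76² + (-0.04)² + 0.29² + 0.35² + 0.32² + (-0.37)² = 0.0841 + 0.5776 + 0.0016 + 0.0841 + 0.1225 + 0.1024 + 0.1369 = 1.1092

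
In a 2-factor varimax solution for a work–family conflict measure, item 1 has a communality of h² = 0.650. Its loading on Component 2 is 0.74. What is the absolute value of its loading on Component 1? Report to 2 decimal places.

0.32

Under orthogonal rotation h² = Σλ², so λ_Component 1² = h² − (0.5476) = 0.650 − 0.5476 = 0.1024.
|λ| = √0.1024 = 0.3200.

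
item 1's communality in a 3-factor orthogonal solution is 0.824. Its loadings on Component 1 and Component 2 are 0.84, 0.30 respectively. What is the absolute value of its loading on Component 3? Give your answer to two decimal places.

0.17

Under orthogonal rotation h² = Σλ², so λ_Component 3² = h² − (0.7956) = 0.824 − 0.7956 = 0.0284.
|λ| = √0.0284 = 0.1685.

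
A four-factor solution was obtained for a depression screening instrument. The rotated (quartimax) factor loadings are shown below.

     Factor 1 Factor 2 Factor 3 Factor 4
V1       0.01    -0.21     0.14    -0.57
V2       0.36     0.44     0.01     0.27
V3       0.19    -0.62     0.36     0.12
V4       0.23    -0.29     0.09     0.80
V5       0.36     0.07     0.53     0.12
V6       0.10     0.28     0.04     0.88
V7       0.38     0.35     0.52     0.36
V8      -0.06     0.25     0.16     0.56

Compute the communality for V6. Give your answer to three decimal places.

h² = 0.10² + 0.28² + 0.04² + 0.88² = 0.0100 + 0.0784 + 0.0016 + 0.7744 = 0.8644

0.864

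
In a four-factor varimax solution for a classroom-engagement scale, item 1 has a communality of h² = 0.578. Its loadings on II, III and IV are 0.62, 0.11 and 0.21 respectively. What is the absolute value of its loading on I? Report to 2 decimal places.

Under orthogonal rotation h² = Σλ², so λ_I² = h² − (0.4406) = 0.578 − 0.4406 = 0.1374.
|λ| = √0.1374 = 0.3707.

0.37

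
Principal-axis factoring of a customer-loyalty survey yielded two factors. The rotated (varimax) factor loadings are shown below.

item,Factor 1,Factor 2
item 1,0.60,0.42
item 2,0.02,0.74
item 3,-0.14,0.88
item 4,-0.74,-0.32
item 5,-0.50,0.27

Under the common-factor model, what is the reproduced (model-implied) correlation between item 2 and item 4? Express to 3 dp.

-0.252

r̂ = Σ λ_i·λ_j across factors = (0.02)(-0.74) + (0.74)(-0.32)
  = -0.0148 -0.2368 = -0.2516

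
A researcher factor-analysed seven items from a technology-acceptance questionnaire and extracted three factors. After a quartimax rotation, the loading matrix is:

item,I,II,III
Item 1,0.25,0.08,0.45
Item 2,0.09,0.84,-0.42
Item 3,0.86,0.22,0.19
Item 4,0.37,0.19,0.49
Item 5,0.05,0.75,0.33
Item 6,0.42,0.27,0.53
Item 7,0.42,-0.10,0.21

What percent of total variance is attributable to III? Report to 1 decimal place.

15.6%

SS loadings for III = 0.45² + (-0.42)² + 0.19² + 0.49² + 0.33² + 0.53² + 0.21² = 1.0890
With 7 standardized items, total variance = 7. Proportion = 1.0890/7 = 0.1556 → 15.56%.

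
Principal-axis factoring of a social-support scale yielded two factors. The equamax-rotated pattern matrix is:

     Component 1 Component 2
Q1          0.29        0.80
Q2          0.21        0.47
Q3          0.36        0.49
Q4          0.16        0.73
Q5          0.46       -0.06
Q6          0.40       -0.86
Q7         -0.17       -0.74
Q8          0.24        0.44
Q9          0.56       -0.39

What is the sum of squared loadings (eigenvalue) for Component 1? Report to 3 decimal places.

1.055

SS loadings for Component 1 = 0.29² + 0.21² + 0.36² + 0.16² + 0.46² + 0.40² + (-0.17)² + 0.24² + 0.56² = 0.0841 + 0.0441 + 0.1296 + 0.0256 + 0.2116 + 0.1600 + 0.0289 + 0.0576 + 0.3136 = 1.0551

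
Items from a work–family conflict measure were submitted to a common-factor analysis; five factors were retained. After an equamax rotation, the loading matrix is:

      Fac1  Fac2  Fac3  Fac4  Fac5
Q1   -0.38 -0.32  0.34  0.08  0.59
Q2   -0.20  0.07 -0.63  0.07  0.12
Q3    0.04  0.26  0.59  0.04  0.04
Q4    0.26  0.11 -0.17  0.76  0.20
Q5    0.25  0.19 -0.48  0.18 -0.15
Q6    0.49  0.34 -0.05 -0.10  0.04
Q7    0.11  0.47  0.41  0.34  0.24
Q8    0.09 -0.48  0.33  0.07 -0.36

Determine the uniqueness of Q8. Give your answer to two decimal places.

0.52

h² = 0.09² + (-0.48)² + 0.33² + 0.07² + (-0.36)² = 0.0081 + 0.2304 + 0.1089 + 0.0049 + 0.1296 = 0.4819
Uniqueness u² = 1 − h² = 1 − 0.4819 = 0.5181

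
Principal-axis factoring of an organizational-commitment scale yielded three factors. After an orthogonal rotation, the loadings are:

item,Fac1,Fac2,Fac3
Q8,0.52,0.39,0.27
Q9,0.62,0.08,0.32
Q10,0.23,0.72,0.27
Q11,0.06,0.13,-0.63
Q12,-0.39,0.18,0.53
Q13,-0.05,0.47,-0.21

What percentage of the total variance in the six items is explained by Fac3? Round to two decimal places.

16.17%

SS loadings for Fac3 = 0.27² + 0.32² + 0.27² + (-0.63)² + 0.53² + (-0.21)² = 0.9701
With 6 standardized items, total variance = 6. Proportion = 0.9701/6 = 0.1617 → 16.17%.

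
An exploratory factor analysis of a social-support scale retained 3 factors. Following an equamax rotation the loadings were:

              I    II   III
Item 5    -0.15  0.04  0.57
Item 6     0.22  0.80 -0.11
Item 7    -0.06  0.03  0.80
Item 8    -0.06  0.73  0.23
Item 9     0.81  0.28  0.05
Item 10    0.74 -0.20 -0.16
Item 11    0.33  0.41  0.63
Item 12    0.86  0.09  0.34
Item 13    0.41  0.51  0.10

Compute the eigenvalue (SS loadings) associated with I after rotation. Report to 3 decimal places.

2.298

SS loadings for I = (-0.15)² + 0.22² + (-0.06)² + (-0.06)² + 0.81² + 0.74² + 0.33² + 0.86² + 0.41² = 0.0225 + 0.0484 + 0.0036 + 0.0036 + 0.6561 + 0.5476 + 0.1089 + 0.7396 + 0.1681 = 2.2984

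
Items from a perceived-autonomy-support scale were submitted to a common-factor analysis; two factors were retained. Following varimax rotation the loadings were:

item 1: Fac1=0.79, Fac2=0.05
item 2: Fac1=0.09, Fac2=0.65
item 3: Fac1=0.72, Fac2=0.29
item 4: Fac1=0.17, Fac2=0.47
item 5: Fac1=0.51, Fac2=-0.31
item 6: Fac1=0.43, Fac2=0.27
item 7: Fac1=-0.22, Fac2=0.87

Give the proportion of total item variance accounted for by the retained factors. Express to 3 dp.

Communalities: 0.6266, 0.4306, 0.6025, 0.2498, 0.3562, 0.2578, 0.8053; Σh² = 3.3288.
Total variance with 7 standardized items is 7, so the solution explains 3.3288/7 = 0.4755.

0.476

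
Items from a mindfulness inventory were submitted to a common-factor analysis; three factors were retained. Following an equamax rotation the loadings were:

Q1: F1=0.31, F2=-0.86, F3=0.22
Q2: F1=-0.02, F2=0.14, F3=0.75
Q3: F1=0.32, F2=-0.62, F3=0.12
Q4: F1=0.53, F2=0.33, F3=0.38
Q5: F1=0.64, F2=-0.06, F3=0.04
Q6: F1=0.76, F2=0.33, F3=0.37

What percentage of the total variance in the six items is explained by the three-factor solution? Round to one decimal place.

62.3%

SS loadings by factor: 1.4670, 1.3650, 0.9082; total = 3.7402.
Total variance with 6 standardized items is 6, so the solution explains 3.7402/6 = 0.6234 = 62.34%.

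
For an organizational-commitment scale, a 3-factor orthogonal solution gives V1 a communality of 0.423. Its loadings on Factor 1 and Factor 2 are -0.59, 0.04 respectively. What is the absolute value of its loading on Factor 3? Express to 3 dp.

0.271

Under orthogonal rotation h² = Σλ², so λ_Factor 3² = h² − (0.3497) = 0.423 − 0.3497 = 0.0733.
|λ| = √0.0733 = 0.2707.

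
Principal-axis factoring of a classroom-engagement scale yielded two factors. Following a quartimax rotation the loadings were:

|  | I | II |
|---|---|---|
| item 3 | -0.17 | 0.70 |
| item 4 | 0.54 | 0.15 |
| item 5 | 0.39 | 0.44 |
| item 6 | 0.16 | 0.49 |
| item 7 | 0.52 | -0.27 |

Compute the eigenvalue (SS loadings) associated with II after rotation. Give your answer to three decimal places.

SS loadings for II = 0.70² + 0.15² + 0.44² + 0.49² + (-0.27)² = 0.4900 + 0.0225 + 0.1936 + 0.2401 + 0.0729 = 1.0191

1.019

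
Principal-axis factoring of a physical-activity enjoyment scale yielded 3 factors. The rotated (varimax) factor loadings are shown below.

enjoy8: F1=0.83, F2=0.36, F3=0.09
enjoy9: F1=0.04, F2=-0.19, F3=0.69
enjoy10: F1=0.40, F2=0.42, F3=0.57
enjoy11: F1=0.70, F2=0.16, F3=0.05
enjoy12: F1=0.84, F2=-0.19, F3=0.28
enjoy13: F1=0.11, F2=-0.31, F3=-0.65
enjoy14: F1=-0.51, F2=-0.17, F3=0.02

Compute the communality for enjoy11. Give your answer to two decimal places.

h² = 0.70² + 0.16² + 0.05² = 0.4900 + 0.0256 + 0.0025 = 0.5181

0.52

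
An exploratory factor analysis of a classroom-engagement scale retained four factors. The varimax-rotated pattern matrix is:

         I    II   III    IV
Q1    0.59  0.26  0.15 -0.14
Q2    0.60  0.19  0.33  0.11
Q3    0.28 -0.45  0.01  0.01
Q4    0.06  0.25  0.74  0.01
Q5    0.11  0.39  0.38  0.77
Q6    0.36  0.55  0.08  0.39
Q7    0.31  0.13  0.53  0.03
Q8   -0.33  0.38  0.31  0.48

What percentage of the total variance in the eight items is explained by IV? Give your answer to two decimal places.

SS loadings for IV = (-0.14)² + 0.11² + 0.01² + 0.01² + 0.77² + 0.39² + 0.03² + 0.48² = 1.0082
With 8 standardized items, total variance = 8. Proportion = 1.0082/8 = 0.1260 → 12.60%.

12.60%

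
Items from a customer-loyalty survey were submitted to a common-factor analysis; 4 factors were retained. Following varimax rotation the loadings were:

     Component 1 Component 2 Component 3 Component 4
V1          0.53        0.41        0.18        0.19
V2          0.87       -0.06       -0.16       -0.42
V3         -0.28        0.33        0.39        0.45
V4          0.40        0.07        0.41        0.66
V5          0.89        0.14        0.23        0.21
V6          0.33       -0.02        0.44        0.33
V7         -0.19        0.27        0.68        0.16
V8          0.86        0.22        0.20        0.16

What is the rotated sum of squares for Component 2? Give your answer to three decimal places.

0.427

SS loadings for Component 2 = 0.41² + (-0.06)² + 0.33² + 0.07² + 0.14² + (-0.02)² + 0.27² + 0.22² = 0.1681 + 0.0036 + 0.1089 + 0.0049 + 0.0196 + 0.0004 + 0.0729 + 0.0484 = 0.4268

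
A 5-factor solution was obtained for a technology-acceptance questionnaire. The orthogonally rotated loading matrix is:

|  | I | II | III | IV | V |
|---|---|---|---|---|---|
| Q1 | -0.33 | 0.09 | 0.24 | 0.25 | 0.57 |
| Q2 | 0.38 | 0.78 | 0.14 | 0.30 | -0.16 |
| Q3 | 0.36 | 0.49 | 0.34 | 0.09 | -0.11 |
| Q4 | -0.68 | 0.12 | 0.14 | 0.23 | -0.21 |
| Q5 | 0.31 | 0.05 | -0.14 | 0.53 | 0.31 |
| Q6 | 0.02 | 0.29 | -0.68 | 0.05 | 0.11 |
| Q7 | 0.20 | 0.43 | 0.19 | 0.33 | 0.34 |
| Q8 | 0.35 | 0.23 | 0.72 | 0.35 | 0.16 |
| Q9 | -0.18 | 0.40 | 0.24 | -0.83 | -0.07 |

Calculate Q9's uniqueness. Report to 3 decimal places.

0.056

h² = (-0.18)² + 0.40² + 0.24² + (-0.83)² + (-0.07)² = 0.0324 + 0.1600 + 0.0576 + 0.6889 + 0.0049 = 0.9438
Uniqueness u² = 1 − h² = 1 − 0.9438 = 0.0562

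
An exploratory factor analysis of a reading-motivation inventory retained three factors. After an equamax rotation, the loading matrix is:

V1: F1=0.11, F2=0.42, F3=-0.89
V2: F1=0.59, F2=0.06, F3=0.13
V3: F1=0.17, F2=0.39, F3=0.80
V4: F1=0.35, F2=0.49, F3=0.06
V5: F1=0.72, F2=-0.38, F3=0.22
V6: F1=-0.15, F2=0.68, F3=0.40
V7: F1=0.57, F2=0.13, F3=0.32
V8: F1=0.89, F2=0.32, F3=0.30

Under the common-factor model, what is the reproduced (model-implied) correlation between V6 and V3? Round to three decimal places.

r̂ = Σ λ_i·λ_j across factors = (-0.15)(0.17) + (0.68)(0.39) + (0.40)(0.80)
  = -0.0255 +0.2652 +0.3200 = 0.5597

0.560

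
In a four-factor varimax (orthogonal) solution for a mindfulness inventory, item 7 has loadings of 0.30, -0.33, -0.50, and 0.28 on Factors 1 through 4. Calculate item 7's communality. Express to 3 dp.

0.527

h² = 0.30² + (-0.33)² + (-0.50)² + 0.28² = 0.0900 + 0.1089 + 0.2500 + 0.0784 = 0.5273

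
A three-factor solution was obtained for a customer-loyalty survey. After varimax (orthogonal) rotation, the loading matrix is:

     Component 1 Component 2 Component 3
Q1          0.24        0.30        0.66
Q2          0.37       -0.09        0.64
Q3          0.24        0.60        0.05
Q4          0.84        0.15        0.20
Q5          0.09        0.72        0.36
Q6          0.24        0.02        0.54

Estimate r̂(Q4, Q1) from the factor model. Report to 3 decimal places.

0.379

r̂ = Σ λ_i·λ_j across factors = (0.84)(0.24) + (0.15)(0.30) + (0.20)(0.66)
  = +0.2016 +0.0450 +0.1320 = 0.3786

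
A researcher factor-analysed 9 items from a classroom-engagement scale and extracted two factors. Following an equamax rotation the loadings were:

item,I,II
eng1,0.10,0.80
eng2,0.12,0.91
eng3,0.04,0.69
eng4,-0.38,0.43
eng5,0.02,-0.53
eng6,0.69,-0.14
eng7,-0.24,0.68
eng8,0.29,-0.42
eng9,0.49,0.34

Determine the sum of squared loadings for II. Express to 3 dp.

3.184

SS loadings for II = 0.80² + 0.91² + 0.69² + 0.43² + (-0.53)² + (-0.14)² + 0.68² + (-0.42)² + 0.34² = 0.6400 + 0.8281 + 0.4761 + 0.1849 + 0.2809 + 0.0196 + 0.4624 + 0.1764 + 0.1156 = 3.1840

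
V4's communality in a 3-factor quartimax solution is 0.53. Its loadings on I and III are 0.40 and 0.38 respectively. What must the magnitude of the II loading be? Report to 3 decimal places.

Under orthogonal rotation h² = Σλ², so λ_II² = h² − (0.3044) = 0.53 − 0.3044 = 0.2256.
|λ| = √0.2256 = 0.4750.

0.475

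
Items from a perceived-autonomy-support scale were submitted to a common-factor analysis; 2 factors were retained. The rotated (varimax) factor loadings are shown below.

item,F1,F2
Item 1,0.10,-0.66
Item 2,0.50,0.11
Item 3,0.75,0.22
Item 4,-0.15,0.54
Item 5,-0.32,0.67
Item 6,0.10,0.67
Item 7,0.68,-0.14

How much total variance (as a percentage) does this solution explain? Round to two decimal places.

44.64%

Communalities: 0.4456, 0.2621, 0.6109, 0.3141, 0.5513, 0.4589, 0.4820; Σh² = 3.1249.
Total variance with 7 standardized items is 7, so the solution explains 3.1249/7 = 0.4464 = 44.64%.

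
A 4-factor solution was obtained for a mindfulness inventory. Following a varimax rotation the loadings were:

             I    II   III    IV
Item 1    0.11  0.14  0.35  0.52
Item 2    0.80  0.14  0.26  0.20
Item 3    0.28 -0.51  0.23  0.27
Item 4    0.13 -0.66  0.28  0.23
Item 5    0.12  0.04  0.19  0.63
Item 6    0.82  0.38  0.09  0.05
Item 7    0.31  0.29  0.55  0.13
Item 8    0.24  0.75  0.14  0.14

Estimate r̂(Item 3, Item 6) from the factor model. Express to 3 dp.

0.070

r̂ = Σ λ_i·λ_j across factors = (0.28)(0.82) + (-0.51)(0.38) + (0.23)(0.09) + (0.27)(0.05)
  = +0.2296 -0.1938 +0.0207 +0.0135 = 0.0700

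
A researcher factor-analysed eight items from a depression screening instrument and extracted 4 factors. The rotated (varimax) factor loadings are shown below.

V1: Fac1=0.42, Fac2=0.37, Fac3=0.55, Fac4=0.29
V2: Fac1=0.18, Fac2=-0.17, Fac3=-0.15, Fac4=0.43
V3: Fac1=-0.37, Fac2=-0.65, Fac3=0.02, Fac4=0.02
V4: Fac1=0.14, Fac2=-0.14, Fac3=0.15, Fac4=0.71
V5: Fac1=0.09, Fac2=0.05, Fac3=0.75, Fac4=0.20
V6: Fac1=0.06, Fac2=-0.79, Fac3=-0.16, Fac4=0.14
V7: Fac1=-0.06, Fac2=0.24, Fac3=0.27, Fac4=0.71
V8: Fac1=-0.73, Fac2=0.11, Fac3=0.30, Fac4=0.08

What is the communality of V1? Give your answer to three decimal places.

h² = 0.42² + 0.37² + 0.55² + 0.29² = 0.1764 + 0.1369 + 0.3025 + 0.0841 = 0.6999

0.700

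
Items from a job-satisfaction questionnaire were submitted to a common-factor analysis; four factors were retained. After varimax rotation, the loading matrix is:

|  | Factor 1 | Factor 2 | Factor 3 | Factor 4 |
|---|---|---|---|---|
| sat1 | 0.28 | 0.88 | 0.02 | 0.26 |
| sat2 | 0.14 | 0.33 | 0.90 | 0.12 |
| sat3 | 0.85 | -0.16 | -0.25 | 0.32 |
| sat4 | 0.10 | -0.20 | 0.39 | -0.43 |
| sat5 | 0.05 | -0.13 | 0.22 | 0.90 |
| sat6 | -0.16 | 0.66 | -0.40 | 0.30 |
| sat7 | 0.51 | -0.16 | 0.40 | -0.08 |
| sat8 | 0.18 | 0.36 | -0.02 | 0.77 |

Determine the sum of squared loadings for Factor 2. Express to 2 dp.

1.56

SS loadings for Factor 2 = 0.88² + 0.33² + (-0.16)² + (-0.20)² + (-0.13)² + 0.66² + (-0.16)² + 0.36² = 0.7744 + 0.1089 + 0.0256 + 0.0400 + 0.0169 + 0.4356 + 0.0256 + 0.1296 = 1.5566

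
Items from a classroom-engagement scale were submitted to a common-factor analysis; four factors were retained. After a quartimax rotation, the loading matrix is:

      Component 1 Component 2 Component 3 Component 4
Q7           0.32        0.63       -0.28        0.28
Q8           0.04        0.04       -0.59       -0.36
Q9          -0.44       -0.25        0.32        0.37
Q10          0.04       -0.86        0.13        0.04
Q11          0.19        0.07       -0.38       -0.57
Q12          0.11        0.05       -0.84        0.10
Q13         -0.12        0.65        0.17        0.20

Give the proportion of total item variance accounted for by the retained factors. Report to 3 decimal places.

Communalities: 0.6561, 0.4809, 0.4954, 0.7597, 0.5103, 0.7302, 0.5058; Σh² = 4.1384.
Total variance with 7 standardized items is 7, so the solution explains 4.1384/7 = 0.5912.

0.591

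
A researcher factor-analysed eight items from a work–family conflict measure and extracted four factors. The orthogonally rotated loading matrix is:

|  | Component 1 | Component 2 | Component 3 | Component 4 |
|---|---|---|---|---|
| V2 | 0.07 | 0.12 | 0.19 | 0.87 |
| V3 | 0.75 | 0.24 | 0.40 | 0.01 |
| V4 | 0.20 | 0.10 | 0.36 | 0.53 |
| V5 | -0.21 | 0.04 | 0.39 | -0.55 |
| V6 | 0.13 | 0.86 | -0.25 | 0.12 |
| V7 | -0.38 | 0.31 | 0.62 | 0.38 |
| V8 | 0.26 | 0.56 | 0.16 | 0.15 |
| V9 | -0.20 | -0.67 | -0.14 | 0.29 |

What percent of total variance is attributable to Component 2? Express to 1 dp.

SS loadings for Component 2 = 0.12² + 0.24² + 0.10² + 0.04² + 0.86² + 0.31² + 0.56² + (-0.67)² = 1.6818
With 8 standardized items, total variance = 8. Proportion = 1.6818/8 = 0.2102 → 21.02%.

21.0%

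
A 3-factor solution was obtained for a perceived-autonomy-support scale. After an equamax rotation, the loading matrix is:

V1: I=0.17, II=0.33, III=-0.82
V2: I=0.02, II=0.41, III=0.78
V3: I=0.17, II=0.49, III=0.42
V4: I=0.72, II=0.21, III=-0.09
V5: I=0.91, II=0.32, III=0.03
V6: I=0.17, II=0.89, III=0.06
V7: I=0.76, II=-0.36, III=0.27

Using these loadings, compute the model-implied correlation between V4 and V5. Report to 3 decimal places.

r̂ = Σ λ_i·λ_j across factors = (0.72)(0.91) + (0.21)(0.32) + (-0.09)(0.03)
  = +0.6552 +0.0672 -0.0027 = 0.7197

0.720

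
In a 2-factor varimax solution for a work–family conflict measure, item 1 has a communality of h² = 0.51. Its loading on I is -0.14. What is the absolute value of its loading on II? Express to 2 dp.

0.70

Under orthogonal rotation h² = Σλ², so λ_II² = h² − (0.0196) = 0.51 − 0.0196 = 0.4904.
|λ| = √0.4904 = 0.7003.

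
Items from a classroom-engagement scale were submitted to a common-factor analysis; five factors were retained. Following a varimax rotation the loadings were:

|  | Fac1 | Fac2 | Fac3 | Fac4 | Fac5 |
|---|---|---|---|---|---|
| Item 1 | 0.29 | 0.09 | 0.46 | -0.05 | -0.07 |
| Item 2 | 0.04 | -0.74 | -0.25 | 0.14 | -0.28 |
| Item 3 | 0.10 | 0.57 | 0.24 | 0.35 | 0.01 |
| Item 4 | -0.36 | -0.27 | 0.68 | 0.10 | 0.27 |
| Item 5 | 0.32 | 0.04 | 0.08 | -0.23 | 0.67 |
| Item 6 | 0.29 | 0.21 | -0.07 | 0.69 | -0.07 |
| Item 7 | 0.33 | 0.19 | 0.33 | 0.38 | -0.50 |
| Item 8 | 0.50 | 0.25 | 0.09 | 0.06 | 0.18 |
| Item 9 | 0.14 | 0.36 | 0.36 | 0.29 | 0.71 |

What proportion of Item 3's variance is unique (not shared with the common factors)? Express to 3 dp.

0.485

h² = 0.10² + 0.57² + 0.24² + 0.35² + 0.01² = 0.0100 + 0.3249 + 0.0576 + 0.1225 + 0.0001 = 0.5151
Uniqueness u² = 1 − h² = 1 − 0.5151 = 0.4849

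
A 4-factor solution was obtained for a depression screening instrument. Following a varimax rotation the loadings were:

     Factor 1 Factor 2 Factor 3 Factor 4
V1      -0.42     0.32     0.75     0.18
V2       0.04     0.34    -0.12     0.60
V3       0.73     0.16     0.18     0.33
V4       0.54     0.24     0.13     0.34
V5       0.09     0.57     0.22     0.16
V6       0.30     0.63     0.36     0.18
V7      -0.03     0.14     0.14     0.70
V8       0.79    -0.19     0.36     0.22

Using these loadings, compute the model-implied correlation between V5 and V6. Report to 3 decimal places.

0.494

r̂ = Σ λ_i·λ_j across factors = (0.09)(0.30) + (0.57)(0.63) + (0.22)(0.36) + (0.16)(0.18)
  = +0.0270 +0.3591 +0.0792 +0.0288 = 0.4941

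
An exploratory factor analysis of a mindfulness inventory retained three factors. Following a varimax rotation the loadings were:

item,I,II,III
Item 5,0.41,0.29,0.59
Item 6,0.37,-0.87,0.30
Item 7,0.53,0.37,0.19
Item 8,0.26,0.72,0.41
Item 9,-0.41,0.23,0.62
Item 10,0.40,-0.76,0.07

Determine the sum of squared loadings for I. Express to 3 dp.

0.982

SS loadings for I = 0.41² + 0.37² + 0.53² + 0.26² + (-0.41)² + 0.40² = 0.1681 + 0.1369 + 0.2809 + 0.0676 + 0.1681 + 0.1600 = 0.9816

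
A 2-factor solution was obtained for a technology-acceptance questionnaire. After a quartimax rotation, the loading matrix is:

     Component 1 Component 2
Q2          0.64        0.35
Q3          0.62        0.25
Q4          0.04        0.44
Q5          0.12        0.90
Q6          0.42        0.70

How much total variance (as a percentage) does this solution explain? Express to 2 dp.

53.30%

Communalities: 0.5321, 0.4469, 0.1952, 0.8244, 0.6664; Σh² = 2.6650.
Total variance with 5 standardized items is 5, so the solution explains 2.6650/5 = 0.5330 = 53.30%.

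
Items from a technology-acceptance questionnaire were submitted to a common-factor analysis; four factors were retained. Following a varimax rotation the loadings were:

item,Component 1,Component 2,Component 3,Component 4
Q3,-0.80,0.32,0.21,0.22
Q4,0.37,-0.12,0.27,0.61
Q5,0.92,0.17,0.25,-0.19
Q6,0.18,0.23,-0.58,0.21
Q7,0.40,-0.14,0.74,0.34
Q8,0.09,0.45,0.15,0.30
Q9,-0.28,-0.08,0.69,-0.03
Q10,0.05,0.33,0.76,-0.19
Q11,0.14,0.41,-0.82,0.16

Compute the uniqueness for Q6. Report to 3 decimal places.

h² = 0.18² + 0.23² + (-0.58)² + 0.21² = 0.0324 + 0.0529 + 0.3364 + 0.0441 = 0.4658
Uniqueness u² = 1 − h² = 1 − 0.4658 = 0.5342

0.534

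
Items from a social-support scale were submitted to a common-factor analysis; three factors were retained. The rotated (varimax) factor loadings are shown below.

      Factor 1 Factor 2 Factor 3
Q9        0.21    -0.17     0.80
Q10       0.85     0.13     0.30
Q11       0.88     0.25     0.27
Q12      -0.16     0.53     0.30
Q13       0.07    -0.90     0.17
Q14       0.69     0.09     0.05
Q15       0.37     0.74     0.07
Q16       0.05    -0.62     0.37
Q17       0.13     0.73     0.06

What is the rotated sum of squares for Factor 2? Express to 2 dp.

2.67

SS loadings for Factor 2 = (-0.17)² + 0.13² + 0.25² + 0.53² + (-0.90)² + 0.09² + 0.74² + (-0.62)² + 0.73² = 0.0289 + 0.0169 + 0.0625 + 0.2809 + 0.8100 + 0.0081 + 0.5476 + 0.3844 + 0.5329 = 2.6722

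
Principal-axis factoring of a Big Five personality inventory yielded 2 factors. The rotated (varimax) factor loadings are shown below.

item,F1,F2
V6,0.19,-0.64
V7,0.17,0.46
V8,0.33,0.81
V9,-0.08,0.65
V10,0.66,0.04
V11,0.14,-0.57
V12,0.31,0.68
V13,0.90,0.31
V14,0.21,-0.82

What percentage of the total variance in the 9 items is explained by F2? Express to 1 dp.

SS loadings for F2 = (-0.64)² + 0.46² + 0.81² + 0.65² + 0.04² + (-0.57)² + 0.68² + 0.31² + (-0.82)² = 3.2572
With 9 standardized items, total variance = 9. Proportion = 3.2572/9 = 0.3619 → 36.19%.

36.2%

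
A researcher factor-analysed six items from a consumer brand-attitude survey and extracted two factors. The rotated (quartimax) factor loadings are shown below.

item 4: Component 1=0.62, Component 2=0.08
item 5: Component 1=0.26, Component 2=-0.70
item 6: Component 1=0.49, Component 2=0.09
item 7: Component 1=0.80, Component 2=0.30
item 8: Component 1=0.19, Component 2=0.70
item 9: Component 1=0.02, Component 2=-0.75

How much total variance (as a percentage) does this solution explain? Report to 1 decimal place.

Communalities: 0.3908, 0.5576, 0.2482, 0.7300, 0.5261, 0.5629; Σh² = 3.0156.
Total variance with 6 standardized items is 6, so the solution explains 3.0156/6 = 0.5026 = 50.26%.

50.3%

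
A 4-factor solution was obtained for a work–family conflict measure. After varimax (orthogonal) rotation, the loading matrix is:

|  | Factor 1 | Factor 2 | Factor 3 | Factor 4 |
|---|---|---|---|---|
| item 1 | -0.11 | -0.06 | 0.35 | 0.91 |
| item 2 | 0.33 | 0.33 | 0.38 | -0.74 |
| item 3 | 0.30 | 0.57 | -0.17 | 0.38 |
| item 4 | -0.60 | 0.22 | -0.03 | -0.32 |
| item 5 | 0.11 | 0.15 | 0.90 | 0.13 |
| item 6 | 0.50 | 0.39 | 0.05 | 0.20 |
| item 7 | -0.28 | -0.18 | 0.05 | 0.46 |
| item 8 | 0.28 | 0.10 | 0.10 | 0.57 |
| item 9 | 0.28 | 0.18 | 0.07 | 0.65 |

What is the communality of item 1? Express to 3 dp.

0.966

h² = (-0.11)² + (-0.06)² + 0.35² + 0.91² = 0.0121 + 0.0036 + 0.1225 + 0.8281 = 0.9663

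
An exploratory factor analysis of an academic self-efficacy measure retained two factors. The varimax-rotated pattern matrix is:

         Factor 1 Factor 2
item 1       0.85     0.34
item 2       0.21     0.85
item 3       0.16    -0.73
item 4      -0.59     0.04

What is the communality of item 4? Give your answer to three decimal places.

h² = (-0.59)² + 0.04² = 0.3481 + 0.0016 = 0.3497

0.350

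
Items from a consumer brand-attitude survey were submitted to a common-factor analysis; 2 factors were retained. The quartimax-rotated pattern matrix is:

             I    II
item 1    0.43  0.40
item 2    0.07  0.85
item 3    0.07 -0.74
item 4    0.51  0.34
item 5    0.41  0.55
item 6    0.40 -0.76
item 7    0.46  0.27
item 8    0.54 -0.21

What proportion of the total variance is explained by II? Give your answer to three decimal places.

SS loadings for II = 0.40² + 0.85² + (-0.74)² + 0.34² + 0.55² + (-0.76)² + 0.27² + (-0.21)² = 2.5428
Proportion of variance = 2.5428 / 8 = 0.3179.

0.318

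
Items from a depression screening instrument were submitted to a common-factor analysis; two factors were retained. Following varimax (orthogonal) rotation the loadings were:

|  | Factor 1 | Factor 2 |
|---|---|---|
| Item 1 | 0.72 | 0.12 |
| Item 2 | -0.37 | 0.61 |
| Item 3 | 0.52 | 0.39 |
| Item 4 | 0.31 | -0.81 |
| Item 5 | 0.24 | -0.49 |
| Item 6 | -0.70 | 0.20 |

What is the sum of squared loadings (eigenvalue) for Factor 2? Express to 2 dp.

1.47

SS loadings for Factor 2 = 0.12² + 0.61² + 0.39² + (-0.81)² + (-0.49)² + 0.20² = 0.0144 + 0.3721 + 0.1521 + 0.6561 + 0.2401 + 0.0400 = 1.4748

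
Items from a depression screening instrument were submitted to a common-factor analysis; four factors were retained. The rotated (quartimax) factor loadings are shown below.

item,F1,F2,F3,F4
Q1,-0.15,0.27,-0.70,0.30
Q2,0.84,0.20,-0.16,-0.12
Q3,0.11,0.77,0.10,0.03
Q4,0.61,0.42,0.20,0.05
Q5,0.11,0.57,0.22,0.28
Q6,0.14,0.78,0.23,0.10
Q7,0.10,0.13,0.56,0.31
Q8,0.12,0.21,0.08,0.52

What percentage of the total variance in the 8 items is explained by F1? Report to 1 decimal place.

14.6%

SS loadings for F1 = (-0.15)² + 0.84² + 0.11² + 0.61² + 0.11² + 0.14² + 0.10² + 0.12² = 1.1684
With 8 standardized items, total variance = 8. Proportion = 1.1684/8 = 0.1460 → 14.60%.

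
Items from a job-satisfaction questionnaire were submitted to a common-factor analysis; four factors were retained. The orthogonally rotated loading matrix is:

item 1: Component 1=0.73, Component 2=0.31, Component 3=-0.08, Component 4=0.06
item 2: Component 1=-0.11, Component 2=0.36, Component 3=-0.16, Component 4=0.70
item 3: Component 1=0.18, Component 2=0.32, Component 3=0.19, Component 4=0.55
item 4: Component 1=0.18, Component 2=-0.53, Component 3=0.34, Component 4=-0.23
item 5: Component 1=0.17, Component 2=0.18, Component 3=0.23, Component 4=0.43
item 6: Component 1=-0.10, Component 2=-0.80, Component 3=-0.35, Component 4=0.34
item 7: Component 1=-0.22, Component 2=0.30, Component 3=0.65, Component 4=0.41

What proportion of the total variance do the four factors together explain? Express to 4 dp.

0.5954

Communalities: 0.6390, 0.6573, 0.4734, 0.4818, 0.2991, 0.8881, 0.7290; Σh² = 4.1677.
Total variance with 7 standardized items is 7, so the solution explains 4.1677/7 = 0.5954.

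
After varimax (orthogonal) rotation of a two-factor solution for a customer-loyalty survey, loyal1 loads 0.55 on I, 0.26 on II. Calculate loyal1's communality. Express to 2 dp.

h² = 0.55² + 0.26² = 0.3025 + 0.0676 = 0.3701

0.37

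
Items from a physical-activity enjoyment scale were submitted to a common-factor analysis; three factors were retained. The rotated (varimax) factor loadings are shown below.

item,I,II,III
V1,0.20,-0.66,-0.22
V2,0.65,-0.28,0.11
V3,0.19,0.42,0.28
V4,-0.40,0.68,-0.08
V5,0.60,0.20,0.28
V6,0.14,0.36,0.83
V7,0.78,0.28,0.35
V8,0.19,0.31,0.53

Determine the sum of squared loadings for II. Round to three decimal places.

1.497

SS loadings for II = (-0.66)² + (-0.28)² + 0.42² + 0.68² + 0.20² + 0.36² + 0.28² + 0.31² = 0.4356 + 0.0784 + 0.1764 + 0.4624 + 0.0400 + 0.1296 + 0.0784 + 0.0961 = 1.4969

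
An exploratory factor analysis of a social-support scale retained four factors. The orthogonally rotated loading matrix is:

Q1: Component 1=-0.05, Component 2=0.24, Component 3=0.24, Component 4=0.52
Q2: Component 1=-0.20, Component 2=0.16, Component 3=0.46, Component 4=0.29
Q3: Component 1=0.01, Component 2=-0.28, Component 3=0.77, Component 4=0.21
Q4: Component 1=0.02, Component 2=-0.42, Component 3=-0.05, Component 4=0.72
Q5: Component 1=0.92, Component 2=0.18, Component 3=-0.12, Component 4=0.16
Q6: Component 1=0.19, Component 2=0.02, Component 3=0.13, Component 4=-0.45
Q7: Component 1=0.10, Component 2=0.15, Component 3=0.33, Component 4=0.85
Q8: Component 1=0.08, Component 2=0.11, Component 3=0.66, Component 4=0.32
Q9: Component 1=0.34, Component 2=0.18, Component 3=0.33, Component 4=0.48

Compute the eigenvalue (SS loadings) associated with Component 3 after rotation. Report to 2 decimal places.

SS loadings for Component 3 = 0.24² + 0.46² + 0.77² + (-0.05)² + (-0.12)² + 0.13² + 0.33² + 0.66² + 0.33² = 0.0576 + 0.2116 + 0.5929 + 0.0025 + 0.0144 + 0.0169 + 0.1089 + 0.4356 + 0.1089 = 1.5493

1.55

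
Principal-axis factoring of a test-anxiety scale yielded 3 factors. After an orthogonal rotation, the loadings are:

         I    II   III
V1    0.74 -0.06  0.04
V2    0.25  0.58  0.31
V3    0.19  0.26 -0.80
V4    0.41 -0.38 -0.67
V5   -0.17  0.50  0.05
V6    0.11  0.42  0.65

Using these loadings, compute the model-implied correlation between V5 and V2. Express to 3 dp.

r̂ = Σ λ_i·λ_j across factors = (-0.17)(0.25) + (0.50)(0.58) + (0.05)(0.31)
  = -0.0425 +0.2900 +0.0155 = 0.2630

0.263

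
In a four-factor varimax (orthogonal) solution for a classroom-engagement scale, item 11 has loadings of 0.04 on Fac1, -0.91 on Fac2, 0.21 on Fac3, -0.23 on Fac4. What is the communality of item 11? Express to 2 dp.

h² = 0.04² + (-0.91)² + 0.21² + (-0.23)² = 0.0016 + 0.8281 + 0.0441 + 0.0529 = 0.9267

0.93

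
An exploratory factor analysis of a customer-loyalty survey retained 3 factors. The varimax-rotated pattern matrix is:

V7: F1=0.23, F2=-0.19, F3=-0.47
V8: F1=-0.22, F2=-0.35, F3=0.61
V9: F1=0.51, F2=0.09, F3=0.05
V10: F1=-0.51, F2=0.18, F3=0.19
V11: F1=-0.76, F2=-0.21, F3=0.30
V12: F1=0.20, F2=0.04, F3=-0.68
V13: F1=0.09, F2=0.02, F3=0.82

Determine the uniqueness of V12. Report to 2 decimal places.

h² = 0.20² + 0.04² + (-0.68)² = 0.0400 + 0.0016 + 0.4624 = 0.5040
Uniqueness u² = 1 − h² = 1 − 0.5040 = 0.4960

0.50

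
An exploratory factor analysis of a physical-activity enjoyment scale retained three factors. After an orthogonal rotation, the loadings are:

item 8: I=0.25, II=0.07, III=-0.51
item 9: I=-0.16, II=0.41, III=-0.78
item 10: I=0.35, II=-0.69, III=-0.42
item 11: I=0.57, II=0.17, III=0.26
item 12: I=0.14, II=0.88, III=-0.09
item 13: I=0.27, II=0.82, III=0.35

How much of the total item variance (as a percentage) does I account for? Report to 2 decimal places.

10.47%

SS loadings for I = 0.25² + (-0.16)² + 0.35² + 0.57² + 0.14² + 0.27² = 0.6280
With 6 standardized items, total variance = 6. Proportion = 0.6280/6 = 0.1047 → 10.47%.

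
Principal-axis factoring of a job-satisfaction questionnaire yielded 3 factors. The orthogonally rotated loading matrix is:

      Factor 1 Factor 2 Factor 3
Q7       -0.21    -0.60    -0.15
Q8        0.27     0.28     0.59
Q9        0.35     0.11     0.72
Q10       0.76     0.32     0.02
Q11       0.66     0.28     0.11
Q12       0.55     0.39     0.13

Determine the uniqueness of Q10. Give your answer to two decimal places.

h² = 0.76² + 0.32² + 0.02² = 0.5776 + 0.1024 + 0.0004 = 0.6804
Uniqueness u² = 1 − h² = 1 − 0.6804 = 0.3196

0.32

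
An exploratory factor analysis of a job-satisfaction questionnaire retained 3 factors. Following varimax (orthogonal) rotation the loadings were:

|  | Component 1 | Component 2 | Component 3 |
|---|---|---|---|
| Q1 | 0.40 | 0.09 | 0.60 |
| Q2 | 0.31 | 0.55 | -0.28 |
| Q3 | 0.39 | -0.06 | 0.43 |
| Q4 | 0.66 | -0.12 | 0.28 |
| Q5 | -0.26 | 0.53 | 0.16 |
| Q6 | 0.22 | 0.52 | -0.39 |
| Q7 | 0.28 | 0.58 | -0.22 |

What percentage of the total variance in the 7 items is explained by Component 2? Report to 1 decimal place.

SS loadings for Component 2 = 0.09² + 0.55² + (-0.06)² + (-0.12)² + 0.53² + 0.52² + 0.58² = 1.2163
With 7 standardized items, total variance = 7. Proportion = 1.2163/7 = 0.1738 → 17.38%.

17.4%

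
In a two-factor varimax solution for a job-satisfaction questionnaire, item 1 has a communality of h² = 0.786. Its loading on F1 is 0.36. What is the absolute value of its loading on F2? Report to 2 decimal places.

Under orthogonal rotation h² = Σλ², so λ_F2² = h² − (0.1296) = 0.786 − 0.1296 = 0.6564.
|λ| = √0.6564 = 0.8102.

0.81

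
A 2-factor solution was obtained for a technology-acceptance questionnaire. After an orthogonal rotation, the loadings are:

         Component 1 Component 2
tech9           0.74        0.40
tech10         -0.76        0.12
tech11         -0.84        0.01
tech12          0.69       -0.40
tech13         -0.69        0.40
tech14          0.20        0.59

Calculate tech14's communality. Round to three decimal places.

h² = 0.20² + 0.59² = 0.0400 + 0.3481 = 0.3881

0.388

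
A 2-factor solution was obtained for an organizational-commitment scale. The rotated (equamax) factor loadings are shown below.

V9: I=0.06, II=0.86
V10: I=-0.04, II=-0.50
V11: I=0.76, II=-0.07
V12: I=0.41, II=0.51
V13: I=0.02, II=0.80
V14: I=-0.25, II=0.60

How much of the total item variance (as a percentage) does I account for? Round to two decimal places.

SS loadings for I = 0.06² + (-0.04)² + 0.76² + 0.41² + 0.02² + (-0.25)² = 0.8138
With 6 standardized items, total variance = 6. Proportion = 0.8138/6 = 0.1356 → 13.56%.

13.56%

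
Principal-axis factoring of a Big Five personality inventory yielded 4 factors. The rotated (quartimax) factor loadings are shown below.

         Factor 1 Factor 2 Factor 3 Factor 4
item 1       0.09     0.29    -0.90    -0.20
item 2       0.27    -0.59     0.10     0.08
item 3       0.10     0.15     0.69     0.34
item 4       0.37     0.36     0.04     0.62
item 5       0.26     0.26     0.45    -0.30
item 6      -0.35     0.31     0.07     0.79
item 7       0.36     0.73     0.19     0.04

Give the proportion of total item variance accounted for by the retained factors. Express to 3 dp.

0.662

SS loadings by factor: 0.5476, 1.2809, 1.5412, 1.2621; total = 4.6318.
Total variance with 7 standardized items is 7, so the solution explains 4.6318/7 = 0.6617.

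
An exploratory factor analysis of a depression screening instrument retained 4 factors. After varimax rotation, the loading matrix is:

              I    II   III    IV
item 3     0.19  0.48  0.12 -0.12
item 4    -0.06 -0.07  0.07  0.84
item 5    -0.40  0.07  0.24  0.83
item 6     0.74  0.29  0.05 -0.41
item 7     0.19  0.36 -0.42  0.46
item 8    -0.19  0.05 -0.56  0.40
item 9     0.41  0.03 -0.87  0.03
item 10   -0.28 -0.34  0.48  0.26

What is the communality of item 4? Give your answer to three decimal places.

h² = (-0.06)² + (-0.07)² + 0.07² + 0.84² = 0.0036 + 0.0049 + 0.0049 + 0.7056 = 0.7190

0.719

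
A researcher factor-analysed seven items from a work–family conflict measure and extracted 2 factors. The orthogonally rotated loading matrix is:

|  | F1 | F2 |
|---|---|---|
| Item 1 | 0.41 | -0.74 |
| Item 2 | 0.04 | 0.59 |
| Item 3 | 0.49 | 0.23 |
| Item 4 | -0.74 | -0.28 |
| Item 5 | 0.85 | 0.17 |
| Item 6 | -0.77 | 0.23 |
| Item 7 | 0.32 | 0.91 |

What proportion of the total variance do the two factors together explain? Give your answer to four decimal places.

0.6160

SS loadings by factor: 2.3752, 1.9369; total = 4.3121.
Total variance with 7 standardized items is 7, so the solution explains 4.3121/7 = 0.6160.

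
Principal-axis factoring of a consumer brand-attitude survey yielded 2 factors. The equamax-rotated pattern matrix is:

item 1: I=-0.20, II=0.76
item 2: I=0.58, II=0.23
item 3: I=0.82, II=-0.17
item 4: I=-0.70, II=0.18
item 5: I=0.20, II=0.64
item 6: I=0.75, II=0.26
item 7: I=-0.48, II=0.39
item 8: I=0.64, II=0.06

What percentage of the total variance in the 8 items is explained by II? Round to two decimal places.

SS loadings for II = 0.76² + 0.23² + (-0.17)² + 0.18² + 0.64² + 0.26² + 0.39² + 0.06² = 1.3247
With 8 standardized items, total variance = 8. Proportion = 1.3247/8 = 0.1656 → 16.56%.

16.56%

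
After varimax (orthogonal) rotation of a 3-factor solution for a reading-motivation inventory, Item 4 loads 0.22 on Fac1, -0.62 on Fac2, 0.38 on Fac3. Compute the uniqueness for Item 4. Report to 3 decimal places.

0.423

h² = 0.22² + (-0.62)² + 0.38² = 0.0484 + 0.3844 + 0.1444 = 0.5772
Uniqueness u² = 1 − h² = 1 − 0.5772 = 0.4228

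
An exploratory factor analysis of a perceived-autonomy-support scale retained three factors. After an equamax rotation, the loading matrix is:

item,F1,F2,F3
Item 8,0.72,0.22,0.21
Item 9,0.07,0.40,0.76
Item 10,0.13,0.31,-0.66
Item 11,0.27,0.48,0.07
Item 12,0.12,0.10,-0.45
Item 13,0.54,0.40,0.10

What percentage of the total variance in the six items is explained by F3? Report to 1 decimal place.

SS loadings for F3 = 0.21² + 0.76² + (-0.66)² + 0.07² + (-0.45)² + 0.10² = 1.2747
With 6 standardized items, total variance = 6. Proportion = 1.2747/6 = 0.2124 → 21.25%.

21.2%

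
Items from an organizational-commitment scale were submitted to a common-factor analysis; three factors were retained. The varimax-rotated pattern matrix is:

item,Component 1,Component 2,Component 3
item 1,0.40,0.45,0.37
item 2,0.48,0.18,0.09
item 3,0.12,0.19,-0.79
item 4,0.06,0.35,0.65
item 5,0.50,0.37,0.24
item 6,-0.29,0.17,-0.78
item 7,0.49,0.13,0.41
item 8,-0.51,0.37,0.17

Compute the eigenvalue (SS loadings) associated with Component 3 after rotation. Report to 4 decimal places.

SS loadings for Component 3 = 0.37² + 0.09² + (-0.79)² + 0.65² + 0.24² + (-0.78)² + 0.41² + 0.17² = 0.1369 + 0.0081 + 0.6241 + 0.4225 + 0.0576 + 0.6084 + 0.1681 + 0.0289 = 2.0546

2.0546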